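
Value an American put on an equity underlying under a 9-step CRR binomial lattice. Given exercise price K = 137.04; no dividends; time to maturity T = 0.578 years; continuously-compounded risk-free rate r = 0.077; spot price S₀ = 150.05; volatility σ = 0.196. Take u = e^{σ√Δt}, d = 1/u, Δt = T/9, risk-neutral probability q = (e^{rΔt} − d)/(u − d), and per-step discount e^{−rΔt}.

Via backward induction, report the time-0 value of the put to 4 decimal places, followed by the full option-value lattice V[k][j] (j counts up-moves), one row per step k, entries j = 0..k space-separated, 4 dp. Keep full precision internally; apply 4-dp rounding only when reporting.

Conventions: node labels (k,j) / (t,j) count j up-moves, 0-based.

params: Δt=0.06422 u=1.05092 d=0.95154 q=0.53747 e^(-rΔt)=0.99507
t_9 payoffs: 41.0798 31.0574 19.9883 7.7631 0.0000 0.0000 0.0000 0.0000 0.0000 0.0000
k=8: node(8,0) S=100.8470 payoff=36.1930 vs cont=35.5170 → 36.1930 [stop]  node(8,1) S=111.3797 payoff=25.6603 vs cont=24.9843 → 25.6603 [stop]  node(8,2) S=123.0126 payoff=14.0274 vs cont=13.3514 → 14.0274 [stop]  node(8,3) S=135.8604 payoff=1.1796 vs cont=3.5730 → 3.5730 [wait]  node(8,4) S=150.0500 payoff=0.0000 vs cont=0.0000 → 0.0000 [wait]  node(8,5) S=165.7217 payoff=0.0000 vs cont=0.0000 → 0.0000 [wait]  node(8,6) S=183.0301 payoff=0.0000 vs cont=0.0000 → 0.0000 [wait]  node(8,7) S=202.1463 payoff=0.0000 vs cont=0.0000 → 0.0000 [wait]  node(8,8) S=223.2591 payoff=0.0000 vs cont=0.0000 → 0.0000 [wait]
k=7: node(7,0) S=105.9826 payoff=31.0574 vs cont=30.3814 → 31.0574 [stop]  node(7,1) S=117.0517 payoff=19.9883 vs cont=19.3123 → 19.9883 [stop]  node(7,2) S=129.2769 payoff=7.7631 vs cont=8.3670 → 8.3670 [wait]  node(7,3) S=142.7790 payoff=0.0000 vs cont=1.6445 → 1.6445 [wait]  node(7,4) S=157.6913 payoff=0.0000 vs cont=0.0000 → 0.0000 [wait]  node(7,5) S=174.1610 payoff=0.0000 vs cont=0.0000 → 0.0000 [wait]  node(7,6) S=192.3509 payoff=0.0000 vs cont=0.0000 → 0.0000 [wait]  node(7,7) S=212.4406 payoff=0.0000 vs cont=0.0000 → 0.0000 [wait]
k=6: node(6,0) S=111.3797 payoff=25.6603 vs cont=24.9843 → 25.6603 [stop]  node(6,1) S=123.0126 payoff=14.0274 vs cont=13.6744 → 14.0274 [stop]  node(6,2) S=135.8604 payoff=1.1796 vs cont=4.7304 → 4.7304 [wait]  node(6,3) S=150.0500 payoff=0.0000 vs cont=0.7569 → 0.7569 [wait]  node(6,4) S=165.7217 payoff=0.0000 vs cont=0.0000 → 0.0000 [wait]  node(6,5) S=183.0301 payoff=0.0000 vs cont=0.0000 → 0.0000 [wait]  node(6,6) S=202.1463 payoff=0.0000 vs cont=0.0000 → 0.0000 [wait]
k=5: node(5,0) S=117.0517 payoff=19.9883 vs cont=19.3123 → 19.9883 [stop]  node(5,1) S=129.2769 payoff=7.7631 vs cont=8.9861 → 8.9861 [wait]  node(5,2) S=142.7790 payoff=0.0000 vs cont=2.5820 → 2.5820 [wait]  node(5,3) S=157.6913 payoff=0.0000 vs cont=0.3483 → 0.3483 [wait]  node(5,4) S=174.1610 payoff=0.0000 vs cont=0.0000 → 0.0000 [wait]  node(5,5) S=192.3509 payoff=0.0000 vs cont=0.0000 → 0.0000 [wait]
k=4: node(4,0) S=123.0126 payoff=14.0274 vs cont=14.0055 → 14.0274 [stop]  node(4,1) S=135.8604 payoff=1.1796 vs cont=5.5167 → 5.5167 [wait]  node(4,2) S=150.0500 payoff=0.0000 vs cont=1.3747 → 1.3747 [wait]  node(4,3) S=165.7217 payoff=0.0000 vs cont=0.1603 → 0.1603 [wait]  node(4,4) S=183.0301 payoff=0.0000 vs cont=0.0000 → 0.0000 [wait]
k=3: node(3,0) S=129.2769 payoff=7.7631 vs cont=9.4066 → 9.4066 [wait]  node(3,1) S=142.7790 payoff=0.0000 vs cont=3.2743 → 3.2743 [wait]  node(3,2) S=157.6913 payoff=0.0000 vs cont=0.7184 → 0.7184 [wait]  node(3,3) S=174.1610 payoff=0.0000 vs cont=0.0738 → 0.0738 [wait]
k=2: node(2,0) S=135.8604 payoff=1.1796 vs cont=6.0805 → 6.0805 [wait]  node(2,1) S=150.0500 payoff=0.0000 vs cont=1.8912 → 1.8912 [wait]  node(2,2) S=165.7217 payoff=0.0000 vs cont=0.3701 → 0.3701 [wait]
k=1: node(1,0) S=142.7790 payoff=0.0000 vs cont=3.8100 → 3.8100 [wait]  node(1,1) S=157.6913 payoff=0.0000 vs cont=1.0684 → 1.0684 [wait]
k=0: node(0,0) S=150.0500 payoff=0.0000 vs cont=2.3250 → 2.3250 [wait]

price = 2.3250
tree:
2.3250
3.8100 1.0684
6.0805 1.8912 0.3701
9.4066 3.2743 0.7184 0.0738
14.0274 5.5167 1.3747 0.1603 0.0000
19.9883 8.9861 2.5820 0.3483 0.0000 0.0000
25.6603 14.0274 4.7304 0.7569 0.0000 0.0000 0.0000
31.0574 19.9883 8.3670 1.6445 0.0000 0.0000 0.0000 0.0000
36.1930 25.6603 14.0274 3.5730 0.0000 0.0000 0.0000 0.0000 0.0000
41.0798 31.0574 19.9883 7.7631 0.0000 0.0000 0.0000 0.0000 0.0000 0.0000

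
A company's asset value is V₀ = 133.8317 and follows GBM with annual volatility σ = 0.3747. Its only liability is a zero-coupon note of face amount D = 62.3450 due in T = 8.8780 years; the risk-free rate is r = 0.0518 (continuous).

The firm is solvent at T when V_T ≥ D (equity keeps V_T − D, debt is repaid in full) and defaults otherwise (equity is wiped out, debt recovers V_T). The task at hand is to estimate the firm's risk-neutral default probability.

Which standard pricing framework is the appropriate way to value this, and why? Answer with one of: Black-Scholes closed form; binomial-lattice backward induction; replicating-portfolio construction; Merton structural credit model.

Key observation: assets follow a GBM and default happens iff V_T < 62.3450; valuing claims on that split (equity as a call, risky debt as the residual) is the structural model's definition.

framework: Merton structural credit model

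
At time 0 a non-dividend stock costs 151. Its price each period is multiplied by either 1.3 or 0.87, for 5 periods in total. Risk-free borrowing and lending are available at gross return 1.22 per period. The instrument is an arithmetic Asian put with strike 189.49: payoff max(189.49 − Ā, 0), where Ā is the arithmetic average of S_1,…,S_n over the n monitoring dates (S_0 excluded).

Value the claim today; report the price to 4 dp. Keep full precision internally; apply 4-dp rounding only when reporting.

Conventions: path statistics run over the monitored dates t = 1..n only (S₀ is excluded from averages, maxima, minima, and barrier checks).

price = 0.7678

No-arbitrage gives p* = (R−d)/(u−d) = 0.8140: enumerate every path, weight its payoff by its p*-probability, and discount by R^5.
Enumerate all 2^5 = 32 price paths (U = up ×1.3, D = down ×0.87); each path with k up-moves has probability p*^k·(1−p*)^(5−k).
DDDDD: Ā=101.3730, payoff=88.1170, prob=0.000223
UDDDD: Ā=151.4769, payoff=38.0131, prob=0.000975
DUDDD: Ā=138.4909, payoff=50.9991, prob=0.000975
UUDDD: Ā=206.9404, payoff=0.0000, prob=0.004266
DDUDD: Ā=127.1931, payoff=62.2969, prob=0.000975
UDUDD: Ā=190.0586, payoff=0.0000, prob=0.004266
DUUDD: Ā=177.0726, payoff=12.4174, prob=0.004266
UUUDD: Ā=264.5912, payoff=0.0000, prob=0.018666
DDDUD: Ā=117.3640, payoff=72.1260, prob=0.000975
UDDUD: Ā=175.3714, payoff=14.1186, prob=0.004266
DUDUD: Ā=162.3854, payoff=27.1046, prob=0.004266
UUDUD: Ā=242.6449, payoff=0.0000, prob=0.018666
DDUUD: Ā=151.0876, payoff=38.4024, prob=0.004266
UDUUD: Ā=225.7631, payoff=0.0000, prob=0.018666
DUUUD: Ā=212.7771, payoff=0.0000, prob=0.018666
UUUUD: Ā=317.9428, payoff=0.0000, prob=0.081662
DDDDU: Ā=108.8126, payoff=80.6774, prob=0.000975
UDDDU: Ā=162.5936, payoff=26.8964, prob=0.004266
DUDDU: Ā=149.6076, payoff=39.8824, prob=0.004266
UUDDU: Ā=223.5516, payoff=0.0000, prob=0.018666
DDUDU: Ā=138.3098, payoff=51.1802, prob=0.004266
UDUDU: Ā=206.6698, payoff=0.0000, prob=0.018666
DUUDU: Ā=193.6838, payoff=0.0000, prob=0.018666
UUUDU: Ā=289.4125, payoff=0.0000, prob=0.081662
DDDUU: Ā=128.4807, payoff=61.0093, prob=0.004266
UDDUU: Ā=191.9826, payoff=0.0000, prob=0.018666
DUDUU: Ā=178.9966, payoff=10.4934, prob=0.018666
UUDUU: Ā=267.4662, payoff=0.0000, prob=0.081662
DDUUU: Ā=167.6988, payoff=21.7912, prob=0.018666
UDUUU: Ā=250.5844, payoff=0.0000, prob=0.081662
DUUUU: Ā=237.5984, payoff=0.0000, prob=0.081662
UUUUU: Ā=355.0321, payoff=0.0000, prob=0.357271
Price = Σ prob·payoff / R^5 = 2.075066 / 2.702708 = 0.7678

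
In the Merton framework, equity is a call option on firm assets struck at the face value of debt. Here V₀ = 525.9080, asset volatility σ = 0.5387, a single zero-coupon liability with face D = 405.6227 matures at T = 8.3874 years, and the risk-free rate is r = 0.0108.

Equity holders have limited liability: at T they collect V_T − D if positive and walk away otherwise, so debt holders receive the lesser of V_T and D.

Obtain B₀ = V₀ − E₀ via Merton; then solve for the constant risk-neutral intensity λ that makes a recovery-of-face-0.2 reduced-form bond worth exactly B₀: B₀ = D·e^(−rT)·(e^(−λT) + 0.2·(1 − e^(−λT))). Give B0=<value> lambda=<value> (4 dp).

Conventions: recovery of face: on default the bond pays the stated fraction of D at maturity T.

B0=190.0257 lambda=0.1119

Equity is a call on the firm's assets struck at D = 405.6227:
d₁ = [ln(V₀/D) + (r + σ²/2)T] / (σ√T)
   = [ln(525.9080/405.6227) + (0.0108 + 0.5·0.5387²)·8.3874] / (0.5387·√8.3874)
   = [0.259703 + 1.307586] / 1.560130 = 1.004589
d₂ = d₁ − σ√T = 1.004589 − 1.560130 = -0.555541
N(d₁) = 0.842453,  N(d₂) = 0.289262,  e^(−rT) = 0.913398
E₀ = V₀·N(d₁) − D·e^(−rT)·N(d₂)
   = 525.9080·0.842453 − 405.6227·0.913398·0.289262 = 335.882300
B₀ = V₀ − E₀ = 525.9080 − 335.882300 = 190.025700
e^(−λT) = (B₀·e^(rT)/D − 0.2)/(1 − 0.2) = (190.0257·1.094813/405.6227 − 0.2)/0.8 = 0.39112129
λ = −ln(0.39112129)/8.3874 = 0.111922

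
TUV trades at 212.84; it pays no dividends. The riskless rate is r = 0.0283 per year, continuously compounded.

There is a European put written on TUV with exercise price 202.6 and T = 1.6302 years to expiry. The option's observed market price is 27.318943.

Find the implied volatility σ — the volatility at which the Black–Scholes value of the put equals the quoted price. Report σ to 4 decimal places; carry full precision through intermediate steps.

sigma = 0.3529

At σ = 0.3529 the Black–Scholes value reproduces the quote:
σ√T = 0.3529·√1.6302 = 0.450580
d₁ = (ln(S/K) + (r+σ²/2)T) / (σ√T) = (ln(212.84/202.6) + (0.0283+0.3529²/2)·1.6302) / 0.450580 = (0.049307 + 0.147646) / 0.450580 = 0.437110
d₂ = d₁ − σ√T = 0.437110 − 0.450580 = -0.013470
e^{−rT} = 0.954913
N(−d₁) = 0.331016,  N(−d₂) = 0.505374
V = K·e^{−rT}·N(−d₂) − S·N(−d₁) = 97.772356 − 70.453413 = 27.318943 (the quoted price), and the Black–Scholes price is strictly increasing in σ, so σ is unique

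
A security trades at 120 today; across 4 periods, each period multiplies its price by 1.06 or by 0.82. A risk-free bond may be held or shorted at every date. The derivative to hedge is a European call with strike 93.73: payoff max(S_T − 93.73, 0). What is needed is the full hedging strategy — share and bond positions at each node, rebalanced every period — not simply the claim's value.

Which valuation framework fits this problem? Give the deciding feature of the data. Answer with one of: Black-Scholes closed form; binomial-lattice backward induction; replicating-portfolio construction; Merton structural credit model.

Key observation: the deliverable is the dynamic trading strategy on the 4-step tree (spot 120, moves 1.06 and 0.82), so the valuation must go through the node-by-node replicating-portfolio solve.

framework: replicating-portfolio construction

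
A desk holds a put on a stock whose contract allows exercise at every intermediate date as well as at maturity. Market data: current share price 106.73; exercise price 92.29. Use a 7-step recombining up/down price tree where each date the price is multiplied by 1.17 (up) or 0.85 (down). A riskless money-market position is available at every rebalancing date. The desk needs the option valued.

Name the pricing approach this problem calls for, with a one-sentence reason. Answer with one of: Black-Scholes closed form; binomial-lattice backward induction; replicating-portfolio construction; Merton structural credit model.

framework: binomial-lattice backward induction

Key observation: with exercise allowed before expiry on a discrete up/down model (7 steps from spot 106.73), the strike-92.29 put's value must be rolled back through the tree testing early exercise at each node.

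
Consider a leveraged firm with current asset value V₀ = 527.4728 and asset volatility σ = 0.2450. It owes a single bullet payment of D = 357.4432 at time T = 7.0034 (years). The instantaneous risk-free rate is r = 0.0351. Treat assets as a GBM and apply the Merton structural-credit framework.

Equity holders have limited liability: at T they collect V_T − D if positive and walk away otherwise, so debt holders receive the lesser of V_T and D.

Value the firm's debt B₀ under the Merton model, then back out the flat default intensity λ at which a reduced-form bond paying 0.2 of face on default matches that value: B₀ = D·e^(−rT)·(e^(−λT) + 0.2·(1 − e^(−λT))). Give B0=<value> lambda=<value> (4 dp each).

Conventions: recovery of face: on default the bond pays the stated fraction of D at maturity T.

B0=258.6708 lambda=0.0140

Equity is a call on the firm's assets struck at D = 357.4432:
d₁ = [ln(V₀/D) + (r + σ²/2)T] / (σ√T)
   = [ln(527.4728/357.4432) + (0.0351 + 0.5·0.2450²)·7.0034] / (0.2450·√7.0034)
   = [0.389121 + 0.456009] / 0.648366 = 1.303475
d₂ = d₁ − σ√T = 1.303475 − 0.648366 = 0.655109
N(d₁) = 0.903794,  N(d₂) = 0.743801,  e^(−rT) = 0.782063
E₀ = V₀·N(d₁) − D·e^(−rT)·N(d₂)
   = 527.4728·0.903794 − 357.4432·0.782063·0.743801 = 268.801994
B₀ = V₀ − E₀ = 527.4728 − 268.801994 = 258.670806
e^(−λT) = (B₀·e^(rT)/D − 0.2)/(1 − 0.2) = (258.6708·1.278669/357.4432 − 0.2)/0.8 = 0.90666705
λ = −ln(0.90666705)/7.0034 = 0.013990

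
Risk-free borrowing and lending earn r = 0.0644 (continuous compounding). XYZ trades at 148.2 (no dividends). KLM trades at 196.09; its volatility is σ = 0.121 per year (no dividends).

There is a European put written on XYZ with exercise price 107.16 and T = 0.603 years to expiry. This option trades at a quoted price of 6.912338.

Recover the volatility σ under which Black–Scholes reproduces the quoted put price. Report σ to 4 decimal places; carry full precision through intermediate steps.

sigma = 0.5944

At σ = 0.5944 the Black–Scholes value reproduces the quote:
σ√T = 0.5944·√0.603 = 0.461570
d₁ = (ln(S/K) + (r+σ²/2)T) / (σ√T) = (ln(148.2/107.16) + (0.0644+0.5944²/2)·0.603) / 0.461570 = (0.324240 + 0.145357) / 0.461570 = 1.017389
d₂ = d₁ − σ√T = 1.017389 − 0.461570 = 0.555819
e^{−rT} = 0.961911
N(−d₁) = 0.154484,  N(−d₂) = 0.289167
V = K·e^{−rT}·N(−d₂) − S·N(−d₁) = 29.806888 − 22.894550 = 6.912338 (the observed quote) — the price is monotone increasing in volatility, hence this σ is the only solution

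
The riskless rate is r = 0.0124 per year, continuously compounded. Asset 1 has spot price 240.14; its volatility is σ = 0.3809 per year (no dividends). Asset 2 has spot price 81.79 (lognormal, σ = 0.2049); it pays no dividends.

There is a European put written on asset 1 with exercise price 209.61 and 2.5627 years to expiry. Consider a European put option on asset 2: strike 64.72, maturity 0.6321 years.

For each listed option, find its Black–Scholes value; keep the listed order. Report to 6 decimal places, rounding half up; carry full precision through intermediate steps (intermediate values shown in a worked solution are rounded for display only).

price(asset 1 put K=209.61) = 36.468344
price(asset 2 put K=64.72) = 0.357102

[asset 1 put K=209.61]
σ√T = 0.3809·√2.5627 = 0.609761
d₁ = (ln(S/K) + (r+σ²/2)T) / (σ√T) = (ln(240.14/209.61) + (0.0124+0.3809²/2)·2.5627) / 0.609761 = (0.135973 + 0.217682) / 0.609761 = 0.579990
d₂ = d₁ − σ√T = 0.579990 − 0.609761 = -0.029772
e^{−rT} = 0.968722
N(−d₁) = 0.280961,  N(−d₂) = 0.511875
price = K·e^{−rT}·N(−d₂) − S·N(−d₁) = 103.938259 − 67.469915 = 36.468344
[asset 2 put K=64.72]
σ√T = 0.2049·√0.6321 = 0.162905
d₁ = (ln(S/K) + (r+σ²/2)T) / (σ√T) = (ln(81.79/64.72) + (0.0124+0.2049²/2)·0.6321) / 0.162905 = (0.234085 + 0.021107) / 0.162905 = 1.566505
d₂ = d₁ − σ√T = 1.566505 − 0.162905 = 1.403600
e^{−rT} = 0.992193
N(−d₁) = 0.058615,  N(−d₂) = 0.080219
price = K·e^{−rT}·N(−d₂) − S·N(−d₁) = 5.151238 − 4.794136 = 0.357102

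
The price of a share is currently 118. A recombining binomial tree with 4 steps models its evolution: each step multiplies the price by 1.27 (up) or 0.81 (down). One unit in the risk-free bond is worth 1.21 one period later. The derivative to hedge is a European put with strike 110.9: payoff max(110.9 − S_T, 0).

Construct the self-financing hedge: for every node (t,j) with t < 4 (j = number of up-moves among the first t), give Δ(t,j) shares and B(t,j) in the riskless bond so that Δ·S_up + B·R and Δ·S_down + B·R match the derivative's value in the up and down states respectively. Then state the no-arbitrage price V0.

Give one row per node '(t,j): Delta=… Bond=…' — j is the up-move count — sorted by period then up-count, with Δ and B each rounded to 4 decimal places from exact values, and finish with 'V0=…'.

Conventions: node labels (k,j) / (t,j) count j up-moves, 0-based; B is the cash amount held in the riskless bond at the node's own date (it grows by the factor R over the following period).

Risk-neutral probability p* = (R−d)/(u−d) = (1.21−0.81)/(1.27−0.81) = 0.8696.
Terminal payoffs: V(4,0)=60.1049, V(4,1)=31.2583, V(4,2)=0.0000, V(4,3)=0.0000, V(4,4)=0.0000
(3,0): S=62.7100. Δ = (V_up−V_dn)/(S_up−S_dn) = (31.2583−60.1049)/(79.6417−50.7951) = -1.0000. V = [p*·31.2583 + (1−p*)·60.1049]/1.21 = 28.9429. B = V − Δ·S = 91.6529.
(3,1): S=98.3231. Δ = (V_up−V_dn)/(S_up−S_dn) = (0.0000−31.2583)/(124.8704−79.6417) = -0.6911. V = [p*·0.0000 + (1−p*)·31.2583]/1.21 = 3.3696. B = V − Δ·S = 71.3223.
(3,2): S=154.1610. Δ = (V_up−V_dn)/(S_up−S_dn) = (0.0000−0.0000)/(195.7844−124.8704) = 0.0000. V = [p*·0.0000 + (1−p*)·0.0000]/1.21 = 0.0000. B = V − Δ·S = 0.0000.
(3,3): S=241.7092. Δ = (V_up−V_dn)/(S_up−S_dn) = (0.0000−0.0000)/(306.9707−195.7844) = 0.0000. V = [p*·0.0000 + (1−p*)·0.0000]/1.21 = 0.0000. B = V − Δ·S = 0.0000.
(2,0): S=77.4198. Δ = (V_up−V_dn)/(S_up−S_dn) = (3.3696−28.9429)/(98.3231−62.7100) = -0.7181. V = [p*·3.3696 + (1−p*)·28.9429]/1.21 = 5.5415. B = V − Δ·S = 61.1356.
(2,1): S=121.3866. Δ = (V_up−V_dn)/(S_up−S_dn) = (0.0000−3.3696)/(154.1610−98.3231) = -0.0603. V = [p*·0.0000 + (1−p*)·3.3696]/1.21 = 0.3632. B = V − Δ·S = 7.6884.
(2,2): S=190.3222. Δ = (V_up−V_dn)/(S_up−S_dn) = (0.0000−0.0000)/(241.7092−154.1610) = 0.0000. V = [p*·0.0000 + (1−p*)·0.0000]/1.21 = 0.0000. B = V − Δ·S = 0.0000.
(1,0): S=95.5800. Δ = (V_up−V_dn)/(S_up−S_dn) = (0.3632−5.5415)/(121.3866−77.4198) = -0.1178. V = [p*·0.3632 + (1−p*)·5.5415]/1.21 = 0.8584. B = V − Δ·S = 12.1155.
(1,1): S=149.8600. Δ = (V_up−V_dn)/(S_up−S_dn) = (0.0000−0.3632)/(190.3222−121.3866) = -0.0053. V = [p*·0.0000 + (1−p*)·0.3632]/1.21 = 0.0392. B = V − Δ·S = 0.8288.
(0,0): S=118.0000. Δ = (V_up−V_dn)/(S_up−S_dn) = (0.0392−0.8584)/(149.8600−95.5800) = -0.0151. V = [p*·0.0392 + (1−p*)·0.8584]/1.21 = 0.1207. B = V − Δ·S = 1.9016.
As a check, the time-0 holding Δ(0,0)·S0 + B(0,0) comes to 0.1207 — exactly V0.

(0,0): Delta=-0.0151 Bond=1.9016
(1,0): Delta=-0.1178 Bond=12.1155
(1,1): Delta=-0.0053 Bond=0.8288
(2,0): Delta=-0.7181 Bond=61.1356
(2,1): Delta=-0.0603 Bond=7.6884
(2,2): Delta=0.0000 Bond=0.0000
(3,0): Delta=-1.0000 Bond=91.6529
(3,1): Delta=-0.6911 Bond=71.3223
(3,2): Delta=0.0000 Bond=0.0000
(3,3): Delta=0.0000 Bond=0.0000
V0=0.1207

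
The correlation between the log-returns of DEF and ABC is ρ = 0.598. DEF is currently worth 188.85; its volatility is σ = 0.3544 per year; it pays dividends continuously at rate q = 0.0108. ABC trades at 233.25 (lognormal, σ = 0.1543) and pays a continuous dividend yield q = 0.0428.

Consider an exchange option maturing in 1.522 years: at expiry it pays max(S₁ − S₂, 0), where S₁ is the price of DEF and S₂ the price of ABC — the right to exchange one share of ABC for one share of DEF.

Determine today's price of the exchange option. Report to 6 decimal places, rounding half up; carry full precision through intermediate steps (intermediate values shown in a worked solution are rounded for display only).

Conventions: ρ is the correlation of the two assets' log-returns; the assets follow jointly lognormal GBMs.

σ_eff = √(σ₁² + σ₂² − 2ρσ₁σ₂) = √(0.3544² + 0.1543² − 2·0.598·0.3544·0.1543) = 0.289838
d₁ = (ln(S₁/S₂) + (q₂ − q₁ + σ_eff²/2)T) / (σ_eff√T) = (ln(188.85/233.25) + (0.0428 − 0.0108 + 0.042003)·1.522) / 0.357571 = -0.275541
d₂ = d₁ − σ_eff√T = -0.275541 − 0.357571 = -0.633112
N(d₁) = 0.391450,  N(d₂) = 0.263330
V = S₁·e^{−q₁T}·N(d₁) − S₂·e^{−q₂T}·N(d₂) = 72.720195 − 57.548236 = 15.171958
Key observation: no risk-free rate is needed — with the second asset as numeraire the exchange option is a call on the ratio S₁/S₂, and r cancels out of the value.

exchange price = 15.171958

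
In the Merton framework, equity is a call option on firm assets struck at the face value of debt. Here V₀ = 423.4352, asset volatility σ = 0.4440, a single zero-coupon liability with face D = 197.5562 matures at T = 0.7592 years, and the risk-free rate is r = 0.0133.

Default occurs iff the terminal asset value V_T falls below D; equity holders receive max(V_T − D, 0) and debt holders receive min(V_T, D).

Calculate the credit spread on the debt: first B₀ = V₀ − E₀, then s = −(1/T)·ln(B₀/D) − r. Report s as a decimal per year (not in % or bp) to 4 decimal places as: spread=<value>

spread=0.0063

Apply the equity-as-call identities (strike 197.5562, horizon 0.7592 years):
d₁ = [ln(V₀/D) + (r + σ²/2)T] / (σ√T)
   = [ln(423.4352/197.5562) + (0.0133 + 0.5·0.4440²)·0.7592] / (0.4440·√0.7592)
   = [0.762377 + 0.084930] / 0.386866 = 2.190181
d₂ = d₁ − σ√T = 2.190181 − 0.386866 = 1.803315
N(d₁) = 0.985744,  N(d₂) = 0.964331,  e^(−rT) = 0.989953
E₀ = V₀·N(d₁) − D·e^(−rT)·N(d₂)
   = 423.4352·0.985744 − 197.5562·0.989953·0.964331 = 228.803373
B₀ = V₀ − E₀ = 423.4352 − 228.803373 = 194.631827
spread = −(1/T)·ln(B₀/D) − r = −(1/0.7592)·ln(194.631827/197.5562) − 0.0133 = 0.00634357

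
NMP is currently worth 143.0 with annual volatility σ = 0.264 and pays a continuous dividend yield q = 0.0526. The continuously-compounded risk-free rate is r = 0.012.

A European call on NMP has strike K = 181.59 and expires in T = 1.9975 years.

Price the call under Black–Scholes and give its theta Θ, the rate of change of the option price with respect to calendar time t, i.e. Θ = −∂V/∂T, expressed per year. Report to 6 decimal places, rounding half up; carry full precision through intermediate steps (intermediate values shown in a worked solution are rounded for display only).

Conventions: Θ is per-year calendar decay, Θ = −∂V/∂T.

price = 6.050403
Θ = -2.444635

σ√T = 0.264·√1.9975 = 0.373119
d₁ = (ln(S/K) + (r−q+σ²/2)T) / (σ√T) = (ln(143.0/181.59) + (0.012−0.0526+0.264²/2)·1.9975) / 0.373119 = (-0.238907 − 0.011490) / 0.373119 = -0.671090
d₂ = d₁ − σ√T = -0.671090 − 0.373119 = -1.044209
e^{−rT} = 0.976315
e^{−qT} = 0.900263
N(d₁) = 0.251082,  N(d₂) = 0.148194
Call price V = S·e^{−qT}·N(d₁) − K·e^{−rT}·N(d₂) = 32.323641 − 26.273238 = 6.050403
φ(d₁) = (1/√(2π))·e^{−d₁²/2} = 0.318504
Θ = −S·e^{−qT}·φ(d₁)·σ/(2√T) + q·S·e^{−qT}·N(d₁) − r·K·e^{−rT}·N(d₂) = −3.829580 + 1.700224 − 0.315279 = -2.444635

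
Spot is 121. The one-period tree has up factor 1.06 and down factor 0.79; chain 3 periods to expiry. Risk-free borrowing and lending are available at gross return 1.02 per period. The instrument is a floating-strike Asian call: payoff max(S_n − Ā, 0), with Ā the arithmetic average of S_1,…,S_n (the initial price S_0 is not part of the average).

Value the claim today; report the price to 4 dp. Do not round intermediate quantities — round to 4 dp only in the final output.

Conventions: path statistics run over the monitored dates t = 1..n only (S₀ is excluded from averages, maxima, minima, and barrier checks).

price = 5.2662

No-arbitrage gives p* = (R−d)/(u−d) = 0.8519: enumerate every path, weight its payoff by its p*-probability, and discount by R^3.
Enumerate all 2^3 = 8 price paths (U = up ×1.06, D = down ×0.79); each path with k up-moves has probability p*^k·(1−p*)^(3−k).
DDD: Ā=76.9213, payoff=0.0000, prob=0.003252
UDD: Ā=103.2108, payoff=0.0000, prob=0.018696
DUD: Ā=92.3208, payoff=0.0000, prob=0.018696
UUD: Ā=123.8735, payoff=0.0000, prob=0.107504
DDU: Ā=83.7177, payoff=0.0000, prob=0.018696
UDU: Ā=112.3301, payoff=0.0000, prob=0.107504
DUU: Ā=101.4401, payoff=5.9648, prob=0.107504
UUU: Ā=136.1095, payoff=8.0034, prob=0.618148
Price = Σ prob·payoff / R^3 = 5.588539 / 1.061208 = 5.2662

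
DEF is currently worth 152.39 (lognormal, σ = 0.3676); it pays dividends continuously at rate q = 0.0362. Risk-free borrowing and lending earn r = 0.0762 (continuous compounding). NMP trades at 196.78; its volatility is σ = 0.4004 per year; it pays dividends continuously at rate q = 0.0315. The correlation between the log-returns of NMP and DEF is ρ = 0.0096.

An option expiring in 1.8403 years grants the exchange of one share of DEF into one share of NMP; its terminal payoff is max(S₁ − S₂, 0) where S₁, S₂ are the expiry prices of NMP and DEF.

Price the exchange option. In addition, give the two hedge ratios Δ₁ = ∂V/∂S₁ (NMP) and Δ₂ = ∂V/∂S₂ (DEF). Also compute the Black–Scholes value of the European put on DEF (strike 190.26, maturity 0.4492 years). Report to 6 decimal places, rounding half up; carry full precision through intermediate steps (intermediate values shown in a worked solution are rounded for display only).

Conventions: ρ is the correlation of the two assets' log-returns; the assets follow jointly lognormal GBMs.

exchange price = 71.420319
Δ1 = 0.723243
Δ2 = -0.465251
price(DEF put K=190.26) = 38.584338

σ_eff = √(σ₁² + σ₂² − 2ρσ₁σ₂) = √(0.4004² + 0.3676² − 2·0.0096·0.4004·0.3676) = 0.540947
d₁ = (ln(S₁/S₂) + (q₂ − q₁ + σ_eff²/2)T) / (σ_eff√T) = (ln(196.78/152.39) + (0.0362 − 0.0315 + 0.146312)·1.8403) / 0.733836 = 0.727070
d₂ = d₁ − σ_eff√T = 0.727070 − 0.733836 = -0.006766
N(d₁) = 0.766409,  N(d₂) = 0.497301
V = S₁·e^{−q₁T}·N(d₁) − S₂·e^{−q₂T}·N(d₂) = 142.319855 − 70.899535 = 71.420319
Δ₁ = e^{−q₁T}·N(d₁) = 0.723243;  Δ₂ = −e^{−q₂T}·N(d₂) = -0.465251
[vanilla: DEF put K=190.26]
σ√T = 0.3676·√0.4492 = 0.246374
d₁ = (ln(S/K) + (r−q+σ²/2)T) / (σ√T) = (ln(152.39/190.26) + (0.0762−0.0362+0.3676²/2)·0.4492) / 0.246374 = (-0.221949 + 0.048318) / 0.246374 = -0.704742
d₂ = d₁ − σ√T = -0.704742 − 0.246374 = -0.951117
e^{−rT} = 0.966350
e^{−qT} = 0.983870
N(−d₁) = 0.759515,  N(−d₂) = 0.829227
price = K·e^{−rT}·N(−d₂) − S·e^{−qT}·N(−d₁) = 152.459910 − 113.875572 = 38.584338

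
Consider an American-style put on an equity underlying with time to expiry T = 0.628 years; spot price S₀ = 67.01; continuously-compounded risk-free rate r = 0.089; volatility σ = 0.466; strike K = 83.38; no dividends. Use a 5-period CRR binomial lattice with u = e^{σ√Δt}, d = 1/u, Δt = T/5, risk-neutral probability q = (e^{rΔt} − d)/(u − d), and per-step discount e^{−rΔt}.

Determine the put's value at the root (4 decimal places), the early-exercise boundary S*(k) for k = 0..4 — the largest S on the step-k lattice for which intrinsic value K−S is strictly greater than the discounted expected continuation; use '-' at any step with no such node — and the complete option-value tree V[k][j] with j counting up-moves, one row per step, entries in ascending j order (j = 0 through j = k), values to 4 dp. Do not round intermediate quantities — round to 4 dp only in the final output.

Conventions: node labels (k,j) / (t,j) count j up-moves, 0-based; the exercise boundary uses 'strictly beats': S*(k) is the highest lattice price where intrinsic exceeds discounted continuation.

price = 18.9229
boundary = - 56.8088 48.1605 56.8088 67.0100
tree:
18.9229
26.5712 11.4793
35.2195 17.8478 5.1836
42.5511 26.5712 9.2725 1.0915
48.7667 35.2195 16.3700 2.1757 0.0000
54.0360 42.5511 26.5712 4.3369 0.0000 0.0000

Δt=0.12560  u=1.17957  d=0.84777  q=0.49268  discount=0.98888
step 5 (expiry): payoffs max(K−S,0) = 54.0360 42.5511 26.5712 4.3369 0.0000 0.0000
step 4: (k=4,j=0): S=34.6133, K−S=48.7667, hold=47.8398 ⇒ V=48.7667 exercise | (k=4,j=1): S=48.1605, K−S=35.2195, hold=34.2926 ⇒ V=35.2195 exercise | (k=4,j=2): S=67.0100, K−S=16.3700, hold=15.4431 ⇒ V=16.3700 exercise | (k=4,j=3): S=93.2369, K−S=0.0000, hold=2.1757 ⇒ V=2.1757 continue | (k=4,j=4): S=129.7287, K−S=0.0000, hold=0.0000 ⇒ V=0.0000 continue  boundary S*=67.0100
step 3: (k=3,j=0): S=40.8289, K−S=42.5511, hold=41.6243 ⇒ V=42.5511 exercise | (k=3,j=1): S=56.8088, K−S=26.5712, hold=25.6443 ⇒ V=26.5712 exercise | (k=3,j=2): S=79.0431, K−S=4.3369, hold=9.2725 ⇒ V=9.2725 continue | (k=3,j=3): S=109.9795, K−S=0.0000, hold=1.0915 ⇒ V=1.0915 continue  boundary S*=56.8088
step 2: (k=2,j=0): S=48.1605, K−S=35.2195, hold=34.2926 ⇒ V=35.2195 exercise | (k=2,j=1): S=67.0100, K−S=16.3700, hold=17.8478 ⇒ V=17.8478 continue | (k=2,j=2): S=93.2369, K−S=0.0000, hold=5.1836 ⇒ V=5.1836 continue  boundary S*=48.1605
step 1: (k=1,j=0): S=56.8088, K−S=26.5712, hold=26.3643 ⇒ V=26.5712 exercise | (k=1,j=1): S=79.0431, K−S=4.3369, hold=11.4793 ⇒ V=11.4793 continue  boundary S*=56.8088
step 0: (k=0,j=0): S=67.0100, K−S=16.3700, hold=18.9229 ⇒ V=18.9229 continue  boundary S*=-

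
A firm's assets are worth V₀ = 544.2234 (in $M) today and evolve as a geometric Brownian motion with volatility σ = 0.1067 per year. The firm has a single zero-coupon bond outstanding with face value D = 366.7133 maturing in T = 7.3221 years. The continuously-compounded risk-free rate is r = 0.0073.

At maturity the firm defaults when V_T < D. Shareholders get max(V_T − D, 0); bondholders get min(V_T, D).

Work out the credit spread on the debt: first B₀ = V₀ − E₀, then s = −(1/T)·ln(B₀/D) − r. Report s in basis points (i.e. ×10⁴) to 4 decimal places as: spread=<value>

With assets at 544.2234 and a single debt payment of 366.7133 at 7.3221 years:
d₁ = [ln(V₀/D) + (r + σ²/2)T] / (σ√T)
   = [ln(544.2234/366.7133) + (0.0073 + 0.5·0.1067²)·7.3221] / (0.1067·√7.3221)
   = [0.394779 + 0.095132] / 0.288724 = 1.696818
d₂ = d₁ − σ√T = 1.696818 − 0.288724 = 1.408095
N(d₁) = 0.955134,  N(d₂) = 0.920448,  e^(−rT) = 0.947952
E₀ = V₀·N(d₁) − D·e^(−rT)·N(d₂)
   = 544.2234·0.955134 − 366.7133·0.947952·0.920448 = 199.834130
B₀ = V₀ − E₀ = 544.2234 − 199.834130 = 344.389270
spread = −(1/T)·ln(B₀/D) − r = −(1/7.3221)·ln(344.389270/366.7133) − 0.0073 = 0.00127783
in basis points: 0.00127783 × 10⁴ = 12.7783 bp

spread=12.7783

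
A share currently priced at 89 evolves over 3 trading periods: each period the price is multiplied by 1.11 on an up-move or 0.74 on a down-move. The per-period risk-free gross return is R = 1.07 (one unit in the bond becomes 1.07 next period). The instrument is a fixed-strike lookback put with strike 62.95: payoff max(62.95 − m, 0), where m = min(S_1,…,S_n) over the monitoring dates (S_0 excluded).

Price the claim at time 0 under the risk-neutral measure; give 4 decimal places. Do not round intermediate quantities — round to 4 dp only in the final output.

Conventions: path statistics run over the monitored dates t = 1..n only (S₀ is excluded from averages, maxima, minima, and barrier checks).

price = 0.2993

With p* = (R−d)/(u−d) = 0.8919, sum probability × payoff across the paths and divide by R^3.
Enumerate all 2^3 = 8 price paths (U = up ×1.11, D = down ×0.74); each path with k up-moves has probability p*^k·(1−p*)^(3−k).
DDD: m=36.0649, payoff=26.8851, prob=0.001263
UDD: m=54.0974, payoff=8.8526, prob=0.010424
DUD: m=54.0974, payoff=8.8526, prob=0.010424
UUD: m=81.1461, payoff=0.0000, prob=0.085997
DDU: m=48.7364, payoff=14.2136, prob=0.010424
UDU: m=73.1046, payoff=0.0000, prob=0.085997
DUU: m=65.8600, payoff=0.0000, prob=0.085997
UUU: m=98.7900, payoff=0.0000, prob=0.709474
Price = Σ prob·payoff / R^3 = 0.366686 / 1.225043 = 0.2993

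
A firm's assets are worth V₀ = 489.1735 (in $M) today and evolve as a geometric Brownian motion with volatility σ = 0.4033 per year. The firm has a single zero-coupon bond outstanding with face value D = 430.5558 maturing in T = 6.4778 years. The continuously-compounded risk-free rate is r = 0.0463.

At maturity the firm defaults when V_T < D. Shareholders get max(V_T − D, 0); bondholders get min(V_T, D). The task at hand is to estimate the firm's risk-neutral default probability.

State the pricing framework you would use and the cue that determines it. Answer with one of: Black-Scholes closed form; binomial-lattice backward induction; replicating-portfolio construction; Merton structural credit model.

Key observation: the question is about default risk generated by asset-value dynamics against a debt face of 430.5558 — the structural framework prices exactly that.

framework: Merton structural credit model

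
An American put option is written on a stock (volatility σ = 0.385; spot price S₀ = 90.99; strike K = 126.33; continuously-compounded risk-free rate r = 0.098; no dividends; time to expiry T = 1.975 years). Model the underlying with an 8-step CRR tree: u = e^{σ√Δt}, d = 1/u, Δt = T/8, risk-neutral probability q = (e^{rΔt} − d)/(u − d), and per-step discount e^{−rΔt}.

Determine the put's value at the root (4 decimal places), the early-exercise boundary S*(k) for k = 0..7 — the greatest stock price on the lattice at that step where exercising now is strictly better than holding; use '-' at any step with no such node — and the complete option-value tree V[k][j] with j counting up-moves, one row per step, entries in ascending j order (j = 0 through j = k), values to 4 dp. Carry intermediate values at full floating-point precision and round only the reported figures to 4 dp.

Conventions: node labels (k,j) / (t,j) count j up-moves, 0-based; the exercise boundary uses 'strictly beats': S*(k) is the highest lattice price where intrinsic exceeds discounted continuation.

price = 36.1606
boundary = - 75.1478 62.0638 75.1478 90.9900 75.1478 90.9900 75.1478
tree:
36.1606
51.1822 23.7835
64.2662 35.5453 13.8775
75.0721 51.1822 22.5617 6.3887
83.9966 64.2662 35.3400 11.6440 1.7613
91.3672 75.0721 51.1822 20.6709 3.7277 0.0000
97.4546 83.9966 64.2662 35.3400 7.8895 0.0000 0.0000
102.4821 91.3672 75.0721 51.1822 16.6977 0.0000 0.0000 0.0000
106.6342 97.4546 83.9966 64.2662 35.3400 0.0000 0.0000 0.0000 0.0000

Δt=0.24688  u=1.21081  d=0.82589  q=0.51594  discount=0.97610
step 8 (expiry): payoffs max(K−S,0) = 106.6342 97.4546 83.9966 64.2662 35.3400 0.0000 0.0000 0.0000 0.0000
step 7: (k=7,j=0): S=23.8479, K−S=102.4821, hold=99.4623 ⇒ V=102.4821 exercise | (k=7,j=1): S=34.9628, K−S=91.3672, hold=88.3475 ⇒ V=91.3672 exercise | (k=7,j=2): S=51.2579, K−S=75.0721, hold=72.0524 ⇒ V=75.0721 exercise | (k=7,j=3): S=75.1478, K−S=51.1822, hold=48.1625 ⇒ V=51.1822 exercise | (k=7,j=4): S=110.1720, K−S=16.1580, hold=16.6977 ⇒ V=16.6977 continue | (k=7,j=5): S=161.5200, K−S=0.0000, hold=0.0000 ⇒ V=0.0000 continue | (k=7,j=6): S=236.7998, K−S=0.0000, hold=0.0000 ⇒ V=0.0000 continue | (k=7,j=7): S=347.1654, K−S=0.0000, hold=0.0000 ⇒ V=0.0000 continue  boundary S*=75.1478
step 6: (k=6,j=0): S=28.8754, K−S=97.4546, hold=94.4349 ⇒ V=97.4546 exercise | (k=6,j=1): S=42.3334, K−S=83.9966, hold=80.9768 ⇒ V=83.9966 exercise | (k=6,j=2): S=62.0638, K−S=64.2662, hold=61.2464 ⇒ V=64.2662 exercise | (k=6,j=3): S=90.9900, K−S=35.3400, hold=32.5921 ⇒ V=35.3400 exercise | (k=6,j=4): S=133.3978, K−S=0.0000, hold=7.8895 ⇒ V=7.8895 continue | (k=6,j=5): S=195.5707, K−S=0.0000, hold=0.0000 ⇒ V=0.0000 continue | (k=6,j=6): S=286.7206, K−S=0.0000, hold=0.0000 ⇒ V=0.0000 continue  boundary S*=90.9900
step 5: (k=5,j=0): S=34.9628, K−S=91.3672, hold=88.3475 ⇒ V=91.3672 exercise | (k=5,j=1): S=51.2579, K−S=75.0721, hold=72.0524 ⇒ V=75.0721 exercise | (k=5,j=2): S=75.1478, K−S=51.1822, hold=48.1625 ⇒ V=51.1822 exercise | (k=5,j=3): S=110.1720, K−S=16.1580, hold=20.6709 ⇒ V=20.6709 continue | (k=5,j=4): S=161.5200, K−S=0.0000, hold=3.7277 ⇒ V=3.7277 continue | (k=5,j=5): S=236.7998, K−S=0.0000, hold=0.0000 ⇒ V=0.0000 continue  boundary S*=75.1478
step 4: (k=4,j=0): S=42.3334, K−S=83.9966, hold=80.9768 ⇒ V=83.9966 exercise | (k=4,j=1): S=62.0638, K−S=64.2662, hold=61.2464 ⇒ V=64.2662 exercise | (k=4,j=2): S=90.9900, K−S=35.3400, hold=34.5930 ⇒ V=35.3400 exercise | (k=4,j=3): S=133.3978, K−S=0.0000, hold=11.6440 ⇒ V=11.6440 continue | (k=4,j=4): S=195.5707, K−S=0.0000, hold=1.7613 ⇒ V=1.7613 continue  boundary S*=90.9900
step 3: (k=3,j=0): S=51.2579, K−S=75.0721, hold=72.0524 ⇒ V=75.0721 exercise | (k=3,j=1): S=75.1478, K−S=51.1822, hold=48.1625 ⇒ V=51.1822 exercise | (k=3,j=2): S=110.1720, K−S=16.1580, hold=22.5617 ⇒ V=22.5617 continue | (k=3,j=3): S=161.5200, K−S=0.0000, hold=6.3887 ⇒ V=6.3887 continue  boundary S*=75.1478
step 2: (k=2,j=0): S=62.0638, K−S=64.2662, hold=61.2464 ⇒ V=64.2662 exercise | (k=2,j=1): S=90.9900, K−S=35.3400, hold=35.5453 ⇒ V=35.5453 continue | (k=2,j=2): S=133.3978, K−S=0.0000, hold=13.8775 ⇒ V=13.8775 continue  boundary S*=62.0638
step 1: (k=1,j=0): S=75.1478, K−S=51.1822, hold=48.2659 ⇒ V=51.1822 exercise | (k=1,j=1): S=110.1720, K−S=16.1580, hold=23.7835 ⇒ V=23.7835 continue  boundary S*=75.1478
step 0: (k=0,j=0): S=90.9900, K−S=35.3400, hold=36.1606 ⇒ V=36.1606 continue  boundary S*=-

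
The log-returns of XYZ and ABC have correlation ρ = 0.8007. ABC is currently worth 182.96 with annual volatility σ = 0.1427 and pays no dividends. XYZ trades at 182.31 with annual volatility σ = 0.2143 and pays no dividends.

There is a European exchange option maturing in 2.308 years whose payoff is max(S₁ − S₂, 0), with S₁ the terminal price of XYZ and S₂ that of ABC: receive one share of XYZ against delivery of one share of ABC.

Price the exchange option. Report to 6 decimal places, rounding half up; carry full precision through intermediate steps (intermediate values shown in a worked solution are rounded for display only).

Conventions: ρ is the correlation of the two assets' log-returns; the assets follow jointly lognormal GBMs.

σ_eff = √(σ₁² + σ₂² − 2ρσ₁σ₂) = √(0.2143² + 0.1427² − 2·0.8007·0.2143·0.1427) = 0.131590
d₁ = (ln(S₁/S₂) + (q₂ − q₁ + σ_eff²/2)T) / (σ_eff√T) = (ln(182.31/182.96) + (0.0 − 0.0 + 0.008658)·2.308) / 0.199913 = 0.082154
d₂ = d₁ − σ_eff√T = 0.082154 − 0.199913 = -0.117759
N(d₁) = 0.532738,  N(d₂) = 0.453129
V = S₁·e^{−q₁T}·N(d₁) − S₂·e^{−q₂T}·N(d₂) = 97.123429 − 82.904508 = 14.218922
Key observation: r never enters — measured in units of ABC, the claim is a call on S₁/S₂ struck at 1, so only the dividend yields and σ_eff matter.

exchange price = 14.218922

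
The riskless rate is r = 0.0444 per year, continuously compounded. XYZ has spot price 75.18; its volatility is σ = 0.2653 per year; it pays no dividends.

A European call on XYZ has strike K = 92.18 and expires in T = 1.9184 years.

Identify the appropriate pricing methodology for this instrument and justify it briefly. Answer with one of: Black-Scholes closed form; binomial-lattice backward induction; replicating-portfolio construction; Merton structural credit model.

Key observation: with XYZ following a GBM at constant σ and r, the European call struck at 92.18 prices in closed form — nothing here needs a stepwise model or a balance sheet.

framework: Black-Scholes closed form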